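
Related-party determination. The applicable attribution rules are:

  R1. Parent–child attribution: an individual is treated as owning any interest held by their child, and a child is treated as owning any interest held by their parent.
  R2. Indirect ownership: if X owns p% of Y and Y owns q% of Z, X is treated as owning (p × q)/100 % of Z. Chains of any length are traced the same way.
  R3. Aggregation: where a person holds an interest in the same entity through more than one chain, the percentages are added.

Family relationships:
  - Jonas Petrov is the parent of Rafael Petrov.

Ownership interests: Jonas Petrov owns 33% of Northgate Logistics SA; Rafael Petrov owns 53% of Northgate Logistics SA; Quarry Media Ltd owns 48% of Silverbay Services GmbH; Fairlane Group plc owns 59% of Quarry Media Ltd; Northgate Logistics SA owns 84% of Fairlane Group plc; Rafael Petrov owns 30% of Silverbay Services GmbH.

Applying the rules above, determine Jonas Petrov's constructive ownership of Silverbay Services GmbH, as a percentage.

50.458368%

By parent–child attribution (R1), Jonas Petrov is treated as also owning Rafael Petrov's interest in Northgate Logistics SA, giving 33% + 53% = 86%.
By parent–child attribution (R1), Jonas Petrov is treated as owning Rafael Petrov's 30% interest in Silverbay Services GmbH.
Chain via Northgate Logistics SA → Fairlane Group plc → Quarry Media Ltd (R2): 86% × 84% × 59% × 48% = 20.458368% of Silverbay Services GmbH.
Direct interest in Silverbay Services GmbH: 30%.
Aggregating (R3): 20.458368% + 30% = 50.458368%.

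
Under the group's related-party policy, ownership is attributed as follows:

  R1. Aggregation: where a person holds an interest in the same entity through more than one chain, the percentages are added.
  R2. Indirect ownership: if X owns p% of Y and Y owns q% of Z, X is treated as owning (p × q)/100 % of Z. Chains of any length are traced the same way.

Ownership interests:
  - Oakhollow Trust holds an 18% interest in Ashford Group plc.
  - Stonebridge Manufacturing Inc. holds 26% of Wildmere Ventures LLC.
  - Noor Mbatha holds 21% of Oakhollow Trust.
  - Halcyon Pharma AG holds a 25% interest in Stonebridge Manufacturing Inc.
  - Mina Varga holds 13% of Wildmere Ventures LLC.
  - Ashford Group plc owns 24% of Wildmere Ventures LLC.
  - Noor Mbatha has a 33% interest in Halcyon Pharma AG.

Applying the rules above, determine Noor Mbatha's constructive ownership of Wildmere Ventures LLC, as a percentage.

3.0522%

Chain via Halcyon Pharma AG → Stonebridge Manufacturing Inc. (R2): 33% × 25% × 26% = 2.145% of Wildmere Ventures LLC.
Chain via Oakhollow Trust → Ashford Group plc (R2): 21% × 18% × 24% = 0.9072% of Wildmere Ventures LLC.
Aggregating (R1): 2.145% + 0.9072% = 3.0522%.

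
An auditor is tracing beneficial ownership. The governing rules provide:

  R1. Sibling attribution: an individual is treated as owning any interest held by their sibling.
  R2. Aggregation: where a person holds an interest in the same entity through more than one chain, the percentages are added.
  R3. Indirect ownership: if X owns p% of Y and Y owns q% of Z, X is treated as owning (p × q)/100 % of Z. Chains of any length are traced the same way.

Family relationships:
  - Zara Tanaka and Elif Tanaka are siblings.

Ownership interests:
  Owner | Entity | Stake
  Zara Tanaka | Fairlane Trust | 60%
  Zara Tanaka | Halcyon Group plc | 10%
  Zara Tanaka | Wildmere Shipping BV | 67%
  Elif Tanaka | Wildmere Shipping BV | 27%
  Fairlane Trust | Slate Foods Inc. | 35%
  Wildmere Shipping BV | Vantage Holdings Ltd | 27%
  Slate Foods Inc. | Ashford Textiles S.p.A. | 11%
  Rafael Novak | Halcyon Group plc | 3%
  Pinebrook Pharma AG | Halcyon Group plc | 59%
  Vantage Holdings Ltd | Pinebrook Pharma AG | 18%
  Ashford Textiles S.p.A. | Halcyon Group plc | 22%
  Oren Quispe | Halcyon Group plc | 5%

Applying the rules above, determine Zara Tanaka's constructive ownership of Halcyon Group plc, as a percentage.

13.203556%

By sibling attribution (R1), Zara Tanaka is treated as also owning Elif Tanaka's interest in Wildmere Shipping BV, giving 67% + 27% = 94%.
Chain via Wildmere Shipping BV → Vantage Holdings Ltd → Pinebrook Pharma AG (R3): 94% × 27% × 18% × 59% = 2.695356% of Halcyon Group plc.
Chain via Fairlane Trust → Slate Foods Inc. → Ashford Textiles S.p.A. (R3): 60% × 35% × 11% × 22% = 0.5082% of Halcyon Group plc.
Direct interest in Halcyon Group plc: 10%.
Aggregating (R2): 2.695356% + 0.5082% + 10% = 13.203556%.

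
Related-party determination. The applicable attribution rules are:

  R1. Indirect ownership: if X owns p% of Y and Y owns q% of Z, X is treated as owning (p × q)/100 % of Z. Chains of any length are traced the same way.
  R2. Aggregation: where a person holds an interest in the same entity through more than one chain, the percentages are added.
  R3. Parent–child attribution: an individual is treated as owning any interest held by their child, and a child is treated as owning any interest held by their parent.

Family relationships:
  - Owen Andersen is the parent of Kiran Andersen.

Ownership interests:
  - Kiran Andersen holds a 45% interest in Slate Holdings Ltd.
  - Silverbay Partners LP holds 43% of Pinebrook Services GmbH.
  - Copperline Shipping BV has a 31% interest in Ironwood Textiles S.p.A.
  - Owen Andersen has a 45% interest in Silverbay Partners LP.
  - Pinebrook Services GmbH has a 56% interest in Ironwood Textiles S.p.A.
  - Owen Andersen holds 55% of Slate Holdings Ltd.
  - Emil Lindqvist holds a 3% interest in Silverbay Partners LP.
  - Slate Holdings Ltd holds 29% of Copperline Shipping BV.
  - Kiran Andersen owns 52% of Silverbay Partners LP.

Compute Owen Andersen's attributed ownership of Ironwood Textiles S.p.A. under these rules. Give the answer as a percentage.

By parent–child attribution (R3), Owen Andersen is treated as also owning Kiran Andersen's interest in Slate Holdings Ltd, giving 55% + 45% = 100%.
By parent–child attribution (R3), Owen Andersen is treated as also owning Kiran Andersen's interest in Silverbay Partners LP, giving 45% + 52% = 97%.
Chain via Slate Holdings Ltd → Copperline Shipping BV (R1): 100% × 29% × 31% = 8.99% of Ironwood Textiles S.p.A.
Chain via Silverbay Partners LP → Pinebrook Services GmbH (R1): 97% × 43% × 56% = 23.3576% of Ironwood Textiles S.p.A.
Aggregating (R2): 8.99% + 23.3576% = 32.3476%.

32.3476%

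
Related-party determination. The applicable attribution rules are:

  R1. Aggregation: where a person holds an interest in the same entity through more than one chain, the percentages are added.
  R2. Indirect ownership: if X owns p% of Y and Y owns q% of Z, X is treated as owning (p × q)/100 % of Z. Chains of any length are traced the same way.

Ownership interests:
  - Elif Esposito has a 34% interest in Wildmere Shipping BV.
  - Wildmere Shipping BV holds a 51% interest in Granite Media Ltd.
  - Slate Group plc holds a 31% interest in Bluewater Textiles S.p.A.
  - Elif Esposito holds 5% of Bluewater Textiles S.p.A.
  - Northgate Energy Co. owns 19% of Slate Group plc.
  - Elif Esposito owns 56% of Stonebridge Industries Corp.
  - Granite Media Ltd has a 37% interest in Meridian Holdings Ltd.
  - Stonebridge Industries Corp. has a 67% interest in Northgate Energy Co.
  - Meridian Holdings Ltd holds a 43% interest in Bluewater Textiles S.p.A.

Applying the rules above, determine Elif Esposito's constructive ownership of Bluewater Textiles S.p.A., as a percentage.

Chain via Wildmere Shipping BV → Granite Media Ltd → Meridian Holdings Ltd (R2): 34% × 51% × 37% × 43% = 2.758794% of Bluewater Textiles S.p.A.
Chain via Stonebridge Industries Corp. → Northgate Energy Co. → Slate Group plc (R2): 56% × 67% × 19% × 31% = 2.209928% of Bluewater Textiles S.p.A.
Direct interest in Bluewater Textiles S.p.A: 5%.
Aggregating (R1): 2.758794% + 2.209928% + 5% = 9.968722%.

9.968722%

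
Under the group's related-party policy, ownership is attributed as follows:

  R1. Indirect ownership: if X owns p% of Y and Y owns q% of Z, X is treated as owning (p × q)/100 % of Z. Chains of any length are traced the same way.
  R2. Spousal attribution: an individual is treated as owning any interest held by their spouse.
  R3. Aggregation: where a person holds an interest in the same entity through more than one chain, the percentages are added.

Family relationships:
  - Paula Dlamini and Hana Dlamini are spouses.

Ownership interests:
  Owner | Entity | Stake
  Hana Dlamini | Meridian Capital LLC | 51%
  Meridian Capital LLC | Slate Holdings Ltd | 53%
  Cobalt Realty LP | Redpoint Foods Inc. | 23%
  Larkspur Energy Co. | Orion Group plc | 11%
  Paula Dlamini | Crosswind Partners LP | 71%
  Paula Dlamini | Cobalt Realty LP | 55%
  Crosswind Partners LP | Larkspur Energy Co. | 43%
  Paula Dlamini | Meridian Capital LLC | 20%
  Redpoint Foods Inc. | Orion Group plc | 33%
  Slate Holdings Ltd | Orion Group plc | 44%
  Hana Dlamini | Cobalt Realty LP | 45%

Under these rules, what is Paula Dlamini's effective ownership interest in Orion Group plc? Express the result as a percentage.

27.5055%

By spousal attribution (R2), Paula Dlamini is treated as also owning Hana Dlamini's interest in Meridian Capital LLC, giving 20% + 51% = 71%.
By spousal attribution (R2), Paula Dlamini is treated as also owning Hana Dlamini's interest in Cobalt Realty LP, giving 55% + 45% = 100%.
Chain via Crosswind Partners LP → Larkspur Energy Co. (R1): 71% × 43% × 11% = 3.3583% of Orion Group plc.
Chain via Meridian Capital LLC → Slate Holdings Ltd (R1): 71% × 53% × 44% = 16.5572% of Orion Group plc.
Chain via Cobalt Realty LP → Redpoint Foods Inc. (R1): 100% × 23% × 33% = 7.59% of Orion Group plc.
Aggregating (R3): 3.3583% + 16.5572% + 7.59% = 27.5055%.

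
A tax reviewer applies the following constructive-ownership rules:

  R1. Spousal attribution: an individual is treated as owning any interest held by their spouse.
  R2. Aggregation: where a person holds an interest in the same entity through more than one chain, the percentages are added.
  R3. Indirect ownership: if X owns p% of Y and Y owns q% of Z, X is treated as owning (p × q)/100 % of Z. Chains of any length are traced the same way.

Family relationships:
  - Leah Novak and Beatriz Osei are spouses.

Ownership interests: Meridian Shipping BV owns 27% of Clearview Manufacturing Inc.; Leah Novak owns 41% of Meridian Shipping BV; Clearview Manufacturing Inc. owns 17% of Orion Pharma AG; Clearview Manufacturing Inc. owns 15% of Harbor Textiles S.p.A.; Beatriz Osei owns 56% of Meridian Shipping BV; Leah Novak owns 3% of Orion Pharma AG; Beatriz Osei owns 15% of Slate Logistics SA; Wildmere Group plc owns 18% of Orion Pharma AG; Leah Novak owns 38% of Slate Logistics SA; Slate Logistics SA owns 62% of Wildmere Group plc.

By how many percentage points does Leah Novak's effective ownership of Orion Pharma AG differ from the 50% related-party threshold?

36.6329

By spousal attribution (R1), Leah Novak is treated as also owning Beatriz Osei's interest in Meridian Shipping BV, giving 41% + 56% = 97%.
By spousal attribution (R1), Leah Novak is treated as also owning Beatriz Osei's interest in Slate Logistics SA, giving 38% + 15% = 53%.
Chain via Meridian Shipping BV → Clearview Manufacturing Inc. (R3): 97% × 27% × 17% = 4.4523% of Orion Pharma AG.
Chain via Slate Logistics SA → Wildmere Group plc (R3): 53% × 62% × 18% = 5.9148% of Orion Pharma AG.
Direct interest in Orion Pharma AG: 3%.
Aggregating (R2): 4.4523% + 5.9148% + 3% = 13.3671%.
13.3671% falls short of the 50% threshold by 36.6329 percentage points.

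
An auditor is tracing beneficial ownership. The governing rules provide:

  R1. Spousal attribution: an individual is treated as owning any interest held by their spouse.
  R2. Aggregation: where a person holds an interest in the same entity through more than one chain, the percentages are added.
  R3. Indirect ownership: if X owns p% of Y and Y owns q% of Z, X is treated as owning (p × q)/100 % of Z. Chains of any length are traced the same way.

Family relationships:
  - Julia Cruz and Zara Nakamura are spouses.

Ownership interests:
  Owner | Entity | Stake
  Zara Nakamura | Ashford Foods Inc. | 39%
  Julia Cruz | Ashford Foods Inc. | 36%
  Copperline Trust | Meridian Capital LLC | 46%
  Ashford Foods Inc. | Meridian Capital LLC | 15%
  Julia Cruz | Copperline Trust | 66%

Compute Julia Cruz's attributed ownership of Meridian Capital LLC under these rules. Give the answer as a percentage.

41.61%

By spousal attribution (R1), Julia Cruz is treated as also owning Zara Nakamura's interest in Ashford Foods Inc, giving 36% + 39% = 75%.
Chain via Ashford Foods Inc. (R3): 75% × 15% = 11.25% of Meridian Capital LLC.
Chain via Copperline Trust (R3): 66% × 46% = 30.36% of Meridian Capital LLC.
Aggregating (R2): 11.25% + 30.36% = 41.61%.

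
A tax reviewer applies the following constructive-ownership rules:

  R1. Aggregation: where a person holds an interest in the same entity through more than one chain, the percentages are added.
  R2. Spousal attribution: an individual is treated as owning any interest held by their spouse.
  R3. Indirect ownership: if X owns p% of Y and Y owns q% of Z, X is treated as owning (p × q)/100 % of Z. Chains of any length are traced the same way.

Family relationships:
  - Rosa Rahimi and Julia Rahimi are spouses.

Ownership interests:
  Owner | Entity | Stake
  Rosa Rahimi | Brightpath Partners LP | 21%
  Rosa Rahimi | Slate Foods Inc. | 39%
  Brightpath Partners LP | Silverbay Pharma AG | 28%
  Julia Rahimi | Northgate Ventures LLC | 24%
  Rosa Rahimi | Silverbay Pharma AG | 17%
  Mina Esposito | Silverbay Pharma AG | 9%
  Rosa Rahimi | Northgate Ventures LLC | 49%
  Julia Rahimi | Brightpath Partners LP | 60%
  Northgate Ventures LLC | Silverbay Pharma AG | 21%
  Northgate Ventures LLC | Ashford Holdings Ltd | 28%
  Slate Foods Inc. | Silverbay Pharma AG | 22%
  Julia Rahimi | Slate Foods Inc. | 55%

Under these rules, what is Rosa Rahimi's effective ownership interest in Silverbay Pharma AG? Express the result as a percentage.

By spousal attribution (R2), Rosa Rahimi is treated as also owning Julia Rahimi's interest in Northgate Ventures LLC, giving 49% + 24% = 73%.
By spousal attribution (R2), Rosa Rahimi is treated as also owning Julia Rahimi's interest in Slate Foods Inc, giving 39% + 55% = 94%.
By spousal attribution (R2), Rosa Rahimi is treated as also owning Julia Rahimi's interest in Brightpath Partners LP, giving 21% + 60% = 81%.
Chain via Northgate Ventures LLC (R3): 73% × 21% = 15.33% of Silverbay Pharma AG.
Chain via Slate Foods Inc. (R3): 94% × 22% = 20.68% of Silverbay Pharma AG.
Chain via Brightpath Partners LP (R3): 81% × 28% = 22.68% of Silverbay Pharma AG.
Direct interest in Silverbay Pharma AG: 17%.
Aggregating (R1): 15.33% + 20.68% + 22.68% + 17% = 75.69%.

75.69%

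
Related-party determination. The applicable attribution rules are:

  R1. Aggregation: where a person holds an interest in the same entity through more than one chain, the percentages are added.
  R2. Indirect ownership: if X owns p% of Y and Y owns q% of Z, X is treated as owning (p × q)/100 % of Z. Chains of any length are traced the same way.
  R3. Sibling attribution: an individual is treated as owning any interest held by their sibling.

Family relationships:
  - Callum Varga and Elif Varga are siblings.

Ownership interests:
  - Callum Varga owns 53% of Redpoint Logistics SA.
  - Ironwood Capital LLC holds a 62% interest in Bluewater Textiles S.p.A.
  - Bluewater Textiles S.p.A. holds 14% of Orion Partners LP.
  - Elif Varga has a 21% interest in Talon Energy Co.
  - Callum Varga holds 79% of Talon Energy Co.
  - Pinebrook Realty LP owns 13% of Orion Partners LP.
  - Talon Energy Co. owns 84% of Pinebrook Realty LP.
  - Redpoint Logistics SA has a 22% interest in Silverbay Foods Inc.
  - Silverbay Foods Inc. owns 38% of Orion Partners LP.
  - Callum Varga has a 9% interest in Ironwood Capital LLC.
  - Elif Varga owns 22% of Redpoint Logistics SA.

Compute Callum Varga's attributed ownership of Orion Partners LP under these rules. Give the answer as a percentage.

17.9712%

By sibling attribution (R3), Callum Varga is treated as also owning Elif Varga's interest in Talon Energy Co, giving 79% + 21% = 100%.
By sibling attribution (R3), Callum Varga is treated as also owning Elif Varga's interest in Redpoint Logistics SA, giving 53% + 22% = 75%.
Chain via Talon Energy Co. → Pinebrook Realty LP (R2): 100% × 84% × 13% = 10.92% of Orion Partners LP.
Chain via Ironwood Capital LLC → Bluewater Textiles S.p.A. (R2): 9% × 62% × 14% = 0.7812% of Orion Partners LP.
Chain via Redpoint Logistics SA → Silverbay Foods Inc. (R2): 75% × 22% × 38% = 6.27% of Orion Partners LP.
Aggregating (R1): 10.92% + 0.7812% + 6.27% = 17.9712%.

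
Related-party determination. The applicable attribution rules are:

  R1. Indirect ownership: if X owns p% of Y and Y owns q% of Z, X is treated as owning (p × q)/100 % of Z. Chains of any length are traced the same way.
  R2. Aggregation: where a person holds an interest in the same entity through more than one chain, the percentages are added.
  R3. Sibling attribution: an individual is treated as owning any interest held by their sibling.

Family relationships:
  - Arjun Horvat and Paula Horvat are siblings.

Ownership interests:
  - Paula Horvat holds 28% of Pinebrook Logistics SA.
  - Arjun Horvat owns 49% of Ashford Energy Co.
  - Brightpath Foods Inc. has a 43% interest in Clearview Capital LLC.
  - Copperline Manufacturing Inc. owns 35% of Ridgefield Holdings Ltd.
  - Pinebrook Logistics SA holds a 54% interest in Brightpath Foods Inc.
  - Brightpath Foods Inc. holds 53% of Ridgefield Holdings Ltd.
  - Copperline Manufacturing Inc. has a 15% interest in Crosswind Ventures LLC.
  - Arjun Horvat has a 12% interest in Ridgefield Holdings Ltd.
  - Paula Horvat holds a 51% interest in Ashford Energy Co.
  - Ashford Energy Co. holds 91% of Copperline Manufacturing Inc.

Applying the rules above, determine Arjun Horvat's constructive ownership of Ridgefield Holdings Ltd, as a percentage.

By sibling attribution (R3), Arjun Horvat is treated as also owning Paula Horvat's interest in Ashford Energy Co, giving 49% + 51% = 100%.
By sibling attribution (R3), Arjun Horvat is treated as owning Paula Horvat's 28% interest in Pinebrook Logistics SA.
Chain via Ashford Energy Co. → Copperline Manufacturing Inc. (R1): 100% × 91% × 35% = 31.85% of Ridgefield Holdings Ltd.
Direct interest in Ridgefield Holdings Ltd: 12%.
Chain via Pinebrook Logistics SA → Brightpath Foods Inc. (R1): 28% × 54% × 53% = 8.0136% of Ridgefield Holdings Ltd.
Aggregating (R2): 31.85% + 12% + 8.0136% = 51.8636%.

51.8636%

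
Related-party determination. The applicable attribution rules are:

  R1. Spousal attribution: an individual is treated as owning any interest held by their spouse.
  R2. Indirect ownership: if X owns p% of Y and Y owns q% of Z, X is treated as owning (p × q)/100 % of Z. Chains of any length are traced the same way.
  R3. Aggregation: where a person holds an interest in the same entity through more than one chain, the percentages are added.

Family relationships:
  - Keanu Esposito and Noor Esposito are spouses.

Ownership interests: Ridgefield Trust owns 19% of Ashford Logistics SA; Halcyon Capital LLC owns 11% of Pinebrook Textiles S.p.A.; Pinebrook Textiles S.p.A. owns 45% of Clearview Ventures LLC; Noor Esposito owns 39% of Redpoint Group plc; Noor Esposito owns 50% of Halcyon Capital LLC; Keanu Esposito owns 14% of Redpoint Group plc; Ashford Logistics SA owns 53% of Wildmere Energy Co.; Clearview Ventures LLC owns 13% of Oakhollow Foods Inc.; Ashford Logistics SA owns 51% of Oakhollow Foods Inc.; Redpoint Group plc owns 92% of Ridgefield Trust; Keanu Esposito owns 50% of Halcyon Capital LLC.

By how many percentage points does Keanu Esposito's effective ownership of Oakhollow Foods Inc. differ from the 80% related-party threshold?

By spousal attribution (R1), Keanu Esposito is treated as also owning Noor Esposito's interest in Halcyon Capital LLC, giving 50% + 50% = 100%.
By spousal attribution (R1), Keanu Esposito is treated as also owning Noor Esposito's interest in Redpoint Group plc, giving 14% + 39% = 53%.
Chain via Halcyon Capital LLC → Pinebrook Textiles S.p.A. → Clearview Ventures LLC (R2): 100% × 11% × 45% × 13% = 0.6435% of Oakhollow Foods Inc.
Chain via Redpoint Group plc → Ridgefield Trust → Ashford Logistics SA (R2): 53% × 92% × 19% × 51% = 4.724844% of Oakhollow Foods Inc.
Aggregating (R3): 0.6435% + 4.724844% = 5.368344%.
5.368344% falls short of the 80% threshold by 74.631656 percentage points.

74.631656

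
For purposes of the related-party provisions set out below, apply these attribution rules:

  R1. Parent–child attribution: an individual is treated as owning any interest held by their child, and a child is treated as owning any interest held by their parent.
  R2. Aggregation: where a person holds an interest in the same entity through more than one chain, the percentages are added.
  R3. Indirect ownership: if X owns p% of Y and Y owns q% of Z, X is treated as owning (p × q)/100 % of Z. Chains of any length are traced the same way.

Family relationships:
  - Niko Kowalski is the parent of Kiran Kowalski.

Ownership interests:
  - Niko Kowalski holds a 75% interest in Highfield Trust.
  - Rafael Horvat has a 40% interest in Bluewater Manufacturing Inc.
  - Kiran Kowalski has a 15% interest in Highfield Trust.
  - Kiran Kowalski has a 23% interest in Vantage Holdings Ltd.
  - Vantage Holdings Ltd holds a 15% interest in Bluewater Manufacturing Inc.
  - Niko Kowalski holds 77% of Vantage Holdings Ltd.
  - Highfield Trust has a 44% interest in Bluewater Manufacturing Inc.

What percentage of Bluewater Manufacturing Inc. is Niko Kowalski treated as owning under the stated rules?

By parent–child attribution (R1), Niko Kowalski is treated as also owning Kiran Kowalski's interest in Vantage Holdings Ltd, giving 77% + 23% = 100%.
By parent–child attribution (R1), Niko Kowalski is treated as also owning Kiran Kowalski's interest in Highfield Trust, giving 75% + 15% = 90%.
Chain via Vantage Holdings Ltd (R3): 100% × 15% = 15% of Bluewater Manufacturing Inc.
Chain via Highfield Trust (R3): 90% × 44% = 39.6% of Bluewater Manufacturing Inc.
Aggregating (R2): 15% + 39.6% = 54.6%.

54.6%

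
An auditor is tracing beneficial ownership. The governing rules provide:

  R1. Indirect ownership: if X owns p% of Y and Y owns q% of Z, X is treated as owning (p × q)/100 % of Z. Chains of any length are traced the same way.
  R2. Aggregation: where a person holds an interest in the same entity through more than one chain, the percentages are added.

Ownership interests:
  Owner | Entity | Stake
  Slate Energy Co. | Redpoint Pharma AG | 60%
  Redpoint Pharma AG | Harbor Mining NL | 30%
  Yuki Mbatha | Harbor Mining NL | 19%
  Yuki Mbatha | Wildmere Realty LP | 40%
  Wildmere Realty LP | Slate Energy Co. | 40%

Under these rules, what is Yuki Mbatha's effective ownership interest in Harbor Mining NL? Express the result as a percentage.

21.88%

Chain via Wildmere Realty LP → Slate Energy Co. → Redpoint Pharma AG (R1): 40% × 40% × 60% × 30% = 2.88% of Harbor Mining NL.
Direct interest in Harbor Mining NL: 19%.
Aggregating (R2): 2.88% + 19% = 21.88%.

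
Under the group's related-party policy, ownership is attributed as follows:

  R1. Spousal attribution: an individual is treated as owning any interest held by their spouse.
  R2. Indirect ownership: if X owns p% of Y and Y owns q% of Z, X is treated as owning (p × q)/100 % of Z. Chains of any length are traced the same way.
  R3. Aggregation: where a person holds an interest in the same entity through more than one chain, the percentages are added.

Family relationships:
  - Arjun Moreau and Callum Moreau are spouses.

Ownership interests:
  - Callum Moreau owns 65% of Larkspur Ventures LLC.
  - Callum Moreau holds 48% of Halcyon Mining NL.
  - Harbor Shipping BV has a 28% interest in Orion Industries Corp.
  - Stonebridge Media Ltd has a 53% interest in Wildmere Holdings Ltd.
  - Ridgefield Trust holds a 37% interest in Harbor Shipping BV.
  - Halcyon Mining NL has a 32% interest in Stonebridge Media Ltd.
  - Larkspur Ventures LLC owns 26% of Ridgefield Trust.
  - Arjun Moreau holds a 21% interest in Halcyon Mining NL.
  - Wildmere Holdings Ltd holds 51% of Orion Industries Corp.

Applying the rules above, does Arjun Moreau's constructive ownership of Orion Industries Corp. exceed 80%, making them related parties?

By spousal attribution (R1), Arjun Moreau is treated as also owning Callum Moreau's interest in Halcyon Mining NL, giving 21% + 48% = 69%.
By spousal attribution (R1), Arjun Moreau is treated as owning Callum Moreau's 65% interest in Larkspur Ventures LLC.
Chain via Halcyon Mining NL → Stonebridge Media Ltd → Wildmere Holdings Ltd (R2): 69% × 32% × 53% × 51% = 5.968224% of Orion Industries Corp.
Chain via Larkspur Ventures LLC → Ridgefield Trust → Harbor Shipping BV (R2): 65% × 26% × 37% × 28% = 1.75084% of Orion Industries Corp.
Aggregating (R3): 5.968224% + 1.75084% = 7.719064%.
7.719064% does not exceed the 80% threshold, so Arjun is not a related party to Orion Industries Corp.

No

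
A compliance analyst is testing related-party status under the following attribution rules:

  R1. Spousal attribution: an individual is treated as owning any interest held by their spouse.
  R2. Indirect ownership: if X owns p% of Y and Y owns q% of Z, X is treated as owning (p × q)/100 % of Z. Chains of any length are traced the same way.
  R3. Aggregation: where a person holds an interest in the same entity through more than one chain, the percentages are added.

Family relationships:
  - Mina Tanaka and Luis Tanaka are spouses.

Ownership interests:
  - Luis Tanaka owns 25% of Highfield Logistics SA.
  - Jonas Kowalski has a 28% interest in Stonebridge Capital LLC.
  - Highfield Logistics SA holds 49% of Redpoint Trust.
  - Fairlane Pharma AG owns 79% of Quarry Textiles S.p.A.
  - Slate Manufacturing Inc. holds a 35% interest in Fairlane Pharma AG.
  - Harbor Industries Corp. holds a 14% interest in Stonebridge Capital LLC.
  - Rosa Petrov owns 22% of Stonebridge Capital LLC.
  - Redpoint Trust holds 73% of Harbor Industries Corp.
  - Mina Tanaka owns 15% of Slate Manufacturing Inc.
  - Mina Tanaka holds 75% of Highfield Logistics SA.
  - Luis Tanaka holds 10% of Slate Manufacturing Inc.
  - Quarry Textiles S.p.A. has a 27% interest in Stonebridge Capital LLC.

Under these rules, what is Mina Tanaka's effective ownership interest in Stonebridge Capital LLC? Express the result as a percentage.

By spousal attribution (R1), Mina Tanaka is treated as also owning Luis Tanaka's interest in Highfield Logistics SA, giving 75% + 25% = 100%.
By spousal attribution (R1), Mina Tanaka is treated as also owning Luis Tanaka's interest in Slate Manufacturing Inc, giving 15% + 10% = 25%.
Chain via Highfield Logistics SA → Redpoint Trust → Harbor Industries Corp. (R2): 100% × 49% × 73% × 14% = 5.0078% of Stonebridge Capital LLC.
Chain via Slate Manufacturing Inc. → Fairlane Pharma AG → Quarry Textiles S.p.A. (R2): 25% × 35% × 79% × 27% = 1.866375% of Stonebridge Capital LLC.
Aggregating (R3): 5.0078% + 1.866375% = 6.874175%.

6.874175%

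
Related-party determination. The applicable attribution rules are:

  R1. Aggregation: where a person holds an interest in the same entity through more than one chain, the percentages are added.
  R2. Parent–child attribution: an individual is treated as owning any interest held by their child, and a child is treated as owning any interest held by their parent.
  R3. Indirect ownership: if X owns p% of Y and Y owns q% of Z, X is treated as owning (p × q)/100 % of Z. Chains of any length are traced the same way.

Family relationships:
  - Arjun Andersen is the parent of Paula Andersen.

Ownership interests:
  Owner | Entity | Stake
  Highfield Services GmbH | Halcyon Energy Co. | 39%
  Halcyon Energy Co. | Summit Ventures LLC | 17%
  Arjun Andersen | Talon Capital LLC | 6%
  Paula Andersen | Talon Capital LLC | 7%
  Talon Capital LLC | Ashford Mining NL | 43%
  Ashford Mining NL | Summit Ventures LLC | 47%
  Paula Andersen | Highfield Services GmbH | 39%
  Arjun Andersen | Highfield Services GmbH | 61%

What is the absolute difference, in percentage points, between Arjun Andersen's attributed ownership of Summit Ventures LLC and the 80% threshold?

70.7427

By parent–child attribution (R2), Arjun Andersen is treated as also owning Paula Andersen's interest in Highfield Services GmbH, giving 61% + 39% = 100%.
By parent–child attribution (R2), Arjun Andersen is treated as also owning Paula Andersen's interest in Talon Capital LLC, giving 6% + 7% = 13%.
Chain via Highfield Services GmbH → Halcyon Energy Co. (R3): 100% × 39% × 17% = 6.63% of Summit Ventures LLC.
Chain via Talon Capital LLC → Ashford Mining NL (R3): 13% × 43% × 47% = 2.6273% of Summit Ventures LLC.
Aggregating (R1): 6.63% + 2.6273% = 9.2573%.
9.2573% falls short of the 80% threshold by 70.7427 percentage points.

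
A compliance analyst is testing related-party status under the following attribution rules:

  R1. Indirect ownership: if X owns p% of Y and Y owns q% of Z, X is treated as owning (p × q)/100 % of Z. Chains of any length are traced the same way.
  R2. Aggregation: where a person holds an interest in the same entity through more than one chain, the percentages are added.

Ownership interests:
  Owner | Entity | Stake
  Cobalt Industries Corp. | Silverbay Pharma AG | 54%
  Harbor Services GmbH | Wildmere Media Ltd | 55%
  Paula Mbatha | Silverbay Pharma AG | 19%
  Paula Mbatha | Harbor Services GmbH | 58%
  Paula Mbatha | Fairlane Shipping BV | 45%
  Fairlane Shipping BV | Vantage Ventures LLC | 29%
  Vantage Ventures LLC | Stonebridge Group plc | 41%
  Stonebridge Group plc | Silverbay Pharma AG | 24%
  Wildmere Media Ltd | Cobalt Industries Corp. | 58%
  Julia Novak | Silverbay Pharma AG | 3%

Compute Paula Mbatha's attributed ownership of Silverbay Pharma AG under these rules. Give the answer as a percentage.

30.2752%

Chain via Fairlane Shipping BV → Vantage Ventures LLC → Stonebridge Group plc (R1): 45% × 29% × 41% × 24% = 1.28412% of Silverbay Pharma AG.
Chain via Harbor Services GmbH → Wildmere Media Ltd → Cobalt Industries Corp. (R1): 58% × 55% × 58% × 54% = 9.99108% of Silverbay Pharma AG.
Direct interest in Silverbay Pharma AG: 19%.
Aggregating (R2): 1.28412% + 9.99108% + 19% = 30.2752%.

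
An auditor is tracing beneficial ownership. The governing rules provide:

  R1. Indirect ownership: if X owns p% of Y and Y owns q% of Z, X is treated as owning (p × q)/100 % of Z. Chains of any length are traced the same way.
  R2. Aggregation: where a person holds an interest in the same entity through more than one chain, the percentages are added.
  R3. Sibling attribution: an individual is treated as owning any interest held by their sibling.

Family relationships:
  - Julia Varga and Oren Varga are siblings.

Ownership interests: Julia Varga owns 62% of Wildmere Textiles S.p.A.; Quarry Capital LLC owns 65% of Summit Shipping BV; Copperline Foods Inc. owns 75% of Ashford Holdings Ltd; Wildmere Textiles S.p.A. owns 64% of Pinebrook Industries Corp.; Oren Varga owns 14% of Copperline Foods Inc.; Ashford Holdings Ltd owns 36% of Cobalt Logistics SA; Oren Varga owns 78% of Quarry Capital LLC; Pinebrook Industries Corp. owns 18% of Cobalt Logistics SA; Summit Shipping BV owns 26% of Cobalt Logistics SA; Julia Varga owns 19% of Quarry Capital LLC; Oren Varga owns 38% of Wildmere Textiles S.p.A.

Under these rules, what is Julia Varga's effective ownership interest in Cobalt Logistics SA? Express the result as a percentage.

31.693%

By sibling attribution (R3), Julia Varga is treated as also owning Oren Varga's interest in Wildmere Textiles S.p.A, giving 62% + 38% = 100%.
By sibling attribution (R3), Julia Varga is treated as also owning Oren Varga's interest in Quarry Capital LLC, giving 19% + 78% = 97%.
By sibling attribution (R3), Julia Varga is treated as owning Oren Varga's 14% interest in Copperline Foods Inc.
Chain via Wildmere Textiles S.p.A. → Pinebrook Industries Corp. (R1): 100% × 64% × 18% = 11.52% of Cobalt Logistics SA.
Chain via Quarry Capital LLC → Summit Shipping BV (R1): 97% × 65% × 26% = 16.393% of Cobalt Logistics SA.
Chain via Copperline Foods Inc. → Ashford Holdings Ltd (R1): 14% × 75% × 36% = 3.78% of Cobalt Logistics SA.
Aggregating (R2): 11.52% + 16.393% + 3.78% = 31.693%.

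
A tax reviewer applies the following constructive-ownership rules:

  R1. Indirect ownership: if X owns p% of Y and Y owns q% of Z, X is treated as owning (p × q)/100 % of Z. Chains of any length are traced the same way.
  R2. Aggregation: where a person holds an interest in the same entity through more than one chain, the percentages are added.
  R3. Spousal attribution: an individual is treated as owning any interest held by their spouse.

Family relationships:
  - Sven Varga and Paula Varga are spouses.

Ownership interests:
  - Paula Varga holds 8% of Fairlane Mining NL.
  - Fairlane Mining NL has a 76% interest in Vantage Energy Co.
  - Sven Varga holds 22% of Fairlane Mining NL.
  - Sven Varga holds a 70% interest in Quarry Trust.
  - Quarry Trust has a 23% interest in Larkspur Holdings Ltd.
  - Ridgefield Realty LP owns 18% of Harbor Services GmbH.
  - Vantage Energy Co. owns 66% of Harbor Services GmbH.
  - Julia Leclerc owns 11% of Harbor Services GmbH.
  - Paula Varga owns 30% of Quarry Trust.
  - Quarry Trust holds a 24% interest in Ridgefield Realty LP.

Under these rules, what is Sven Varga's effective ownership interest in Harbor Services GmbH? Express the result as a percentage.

19.368%

By spousal attribution (R3), Sven Varga is treated as also owning Paula Varga's interest in Quarry Trust, giving 70% + 30% = 100%.
By spousal attribution (R3), Sven Varga is treated as also owning Paula Varga's interest in Fairlane Mining NL, giving 22% + 8% = 30%.
Chain via Quarry Trust → Ridgefield Realty LP (R1): 100% × 24% × 18% = 4.32% of Harbor Services GmbH.
Chain via Fairlane Mining NL → Vantage Energy Co. (R1): 30% × 76% × 66% = 15.048% of Harbor Services GmbH.
Aggregating (R2): 4.32% + 15.048% = 19.368%.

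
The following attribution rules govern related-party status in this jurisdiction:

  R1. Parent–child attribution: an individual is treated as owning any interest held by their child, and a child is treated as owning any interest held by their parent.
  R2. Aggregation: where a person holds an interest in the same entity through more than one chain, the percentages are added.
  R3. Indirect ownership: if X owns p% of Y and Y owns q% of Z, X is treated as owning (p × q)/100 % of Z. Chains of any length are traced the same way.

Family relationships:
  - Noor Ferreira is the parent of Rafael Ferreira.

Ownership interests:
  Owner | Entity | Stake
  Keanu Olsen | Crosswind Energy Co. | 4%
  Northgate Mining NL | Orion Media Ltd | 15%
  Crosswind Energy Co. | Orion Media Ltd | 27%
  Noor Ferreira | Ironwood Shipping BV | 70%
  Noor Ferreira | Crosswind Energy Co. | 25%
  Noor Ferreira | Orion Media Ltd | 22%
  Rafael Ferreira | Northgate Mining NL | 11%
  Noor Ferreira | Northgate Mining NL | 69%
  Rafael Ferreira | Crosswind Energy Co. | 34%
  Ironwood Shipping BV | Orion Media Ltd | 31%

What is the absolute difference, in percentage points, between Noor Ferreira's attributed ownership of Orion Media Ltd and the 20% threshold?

By parent–child attribution (R1), Noor Ferreira is treated as also owning Rafael Ferreira's interest in Crosswind Energy Co, giving 25% + 34% = 59%.
By parent–child attribution (R1), Noor Ferreira is treated as also owning Rafael Ferreira's interest in Northgate Mining NL, giving 69% + 11% = 80%.
Chain via Crosswind Energy Co. (R3): 59% × 27% = 15.93% of Orion Media Ltd.
Chain via Northgate Mining NL (R3): 80% × 15% = 12% of Orion Media Ltd.
Chain via Ironwood Shipping BV (R3): 70% × 31% = 21.7% of Orion Media Ltd.
Direct interest in Orion Media Ltd: 22%.
Aggregating (R2): 15.93% + 12% + 21.7% + 22% = 71.63%.
71.63% exceeds the 20% threshold by 51.63 percentage points.

51.63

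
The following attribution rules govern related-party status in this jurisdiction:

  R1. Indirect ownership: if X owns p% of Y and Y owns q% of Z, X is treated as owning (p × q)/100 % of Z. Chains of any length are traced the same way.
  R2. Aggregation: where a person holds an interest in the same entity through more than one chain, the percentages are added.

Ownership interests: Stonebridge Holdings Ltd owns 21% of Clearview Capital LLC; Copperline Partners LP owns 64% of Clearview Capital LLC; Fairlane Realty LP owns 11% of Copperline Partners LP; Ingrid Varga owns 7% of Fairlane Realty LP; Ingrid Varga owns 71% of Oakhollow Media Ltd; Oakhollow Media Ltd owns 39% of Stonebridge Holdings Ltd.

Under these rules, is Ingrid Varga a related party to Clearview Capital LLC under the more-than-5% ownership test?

Chain via Fairlane Realty LP → Copperline Partners LP (R1): 7% × 11% × 64% = 0.4928% of Clearview Capital LLC.
Chain via Oakhollow Media Ltd → Stonebridge Holdings Ltd (R1): 71% × 39% × 21% = 5.8149% of Clearview Capital LLC.
Aggregating (R2): 0.4928% + 5.8149% = 6.3077%.
6.3077% exceeds the 5% threshold, so Ingrid is a related party to Clearview Capital LLC.

Yes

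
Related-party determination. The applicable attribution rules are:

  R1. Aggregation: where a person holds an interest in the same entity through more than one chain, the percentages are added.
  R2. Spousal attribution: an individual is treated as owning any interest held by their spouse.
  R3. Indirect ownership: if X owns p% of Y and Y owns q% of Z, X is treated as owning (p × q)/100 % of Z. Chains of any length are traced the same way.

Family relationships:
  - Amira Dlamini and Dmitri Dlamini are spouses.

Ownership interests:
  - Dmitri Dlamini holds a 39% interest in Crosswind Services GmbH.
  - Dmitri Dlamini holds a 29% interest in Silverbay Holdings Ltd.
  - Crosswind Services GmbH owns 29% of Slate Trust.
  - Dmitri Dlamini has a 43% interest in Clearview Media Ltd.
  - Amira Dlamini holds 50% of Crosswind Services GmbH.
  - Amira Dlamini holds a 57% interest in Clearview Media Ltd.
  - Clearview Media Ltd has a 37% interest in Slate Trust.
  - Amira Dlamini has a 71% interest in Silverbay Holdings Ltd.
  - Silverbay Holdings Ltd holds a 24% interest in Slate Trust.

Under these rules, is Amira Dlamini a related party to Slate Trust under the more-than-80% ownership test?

By spousal attribution (R2), Amira Dlamini is treated as also owning Dmitri Dlamini's interest in Crosswind Services GmbH, giving 50% + 39% = 89%.
By spousal attribution (R2), Amira Dlamini is treated as also owning Dmitri Dlamini's interest in Clearview Media Ltd, giving 57% + 43% = 100%.
By spousal attribution (R2), Amira Dlamini is treated as also owning Dmitri Dlamini's interest in Silverbay Holdings Ltd, giving 71% + 29% = 100%.
Chain via Crosswind Services GmbH (R3): 89% × 29% = 25.81% of Slate Trust.
Chain via Clearview Media Ltd (R3): 100% × 37% = 37% of Slate Trust.
Chain via Silverbay Holdings Ltd (R3): 100% × 24% = 24% of Slate Trust.
Aggregating (R1): 25.81% + 37% + 24% = 86.81%.
86.81% exceeds the 80% threshold, so Amira is a related party to Slate Trust.

Yes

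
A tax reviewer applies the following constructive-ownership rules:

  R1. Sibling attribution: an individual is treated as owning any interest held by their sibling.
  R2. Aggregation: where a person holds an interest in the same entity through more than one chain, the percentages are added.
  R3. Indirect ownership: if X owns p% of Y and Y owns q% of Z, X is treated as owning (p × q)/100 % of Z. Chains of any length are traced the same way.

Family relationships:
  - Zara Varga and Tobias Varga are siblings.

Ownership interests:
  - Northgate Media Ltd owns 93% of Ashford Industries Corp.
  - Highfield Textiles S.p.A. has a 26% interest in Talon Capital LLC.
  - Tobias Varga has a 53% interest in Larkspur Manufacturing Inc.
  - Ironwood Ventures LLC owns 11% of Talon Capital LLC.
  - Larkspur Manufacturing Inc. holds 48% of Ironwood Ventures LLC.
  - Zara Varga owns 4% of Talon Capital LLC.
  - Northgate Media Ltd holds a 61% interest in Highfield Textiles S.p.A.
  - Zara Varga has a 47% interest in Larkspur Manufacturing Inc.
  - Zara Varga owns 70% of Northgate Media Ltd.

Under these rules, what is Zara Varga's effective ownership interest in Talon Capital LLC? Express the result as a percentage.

20.382%

By sibling attribution (R1), Zara Varga is treated as also owning Tobias Varga's interest in Larkspur Manufacturing Inc, giving 47% + 53% = 100%.
Chain via Larkspur Manufacturing Inc. → Ironwood Ventures LLC (R3): 100% × 48% × 11% = 5.28% of Talon Capital LLC.
Chain via Northgate Media Ltd → Highfield Textiles S.p.A. (R3): 70% × 61% × 26% = 11.102% of Talon Capital LLC.
Direct interest in Talon Capital LLC: 4%.
Aggregating (R2): 5.28% + 11.102% + 4% = 20.382%.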